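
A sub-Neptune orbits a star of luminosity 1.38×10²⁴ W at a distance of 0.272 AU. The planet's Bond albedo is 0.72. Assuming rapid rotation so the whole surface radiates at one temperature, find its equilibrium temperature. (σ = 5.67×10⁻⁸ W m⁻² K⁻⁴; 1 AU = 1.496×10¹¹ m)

T_eq ≈ 95.1 K

d = 0.272 AU = 4.07×10¹⁰ m.
Flux: S = L/(4πd²) = 1.38×10²⁴/(4π×(4.07×10¹⁰)²) = 66.3 W m⁻².
Energy balance: absorbed = emitted ⇒ πR²·S(1−A) = 4πR²·σT_eq⁴, so T_eq⁴ = S(1−A)/(4σ).
T_eq = [66.3 × 0.28 / (4 × 5.67×10⁻⁸)]^(1/4) = (8.19×10⁷)^(1/4) = 95.1 K.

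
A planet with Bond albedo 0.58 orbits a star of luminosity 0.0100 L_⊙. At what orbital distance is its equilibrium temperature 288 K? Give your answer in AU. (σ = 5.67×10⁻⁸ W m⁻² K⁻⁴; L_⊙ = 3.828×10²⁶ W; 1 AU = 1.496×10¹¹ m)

d ≈ 0.0605 AU

L = 0.0100 × 3.828×10²⁶ = 3.83×10²⁴ W.
From T_eq⁴ = L(1−A)/(16πσd²): d = √[L(1−A)/(16πσT_eq⁴)].
d = √[3.83×10²⁴ × 0.42 / (16π × 5.67×10⁻⁸ × (288)⁴)] = 9.06×10⁹ m = 0.0605 AU.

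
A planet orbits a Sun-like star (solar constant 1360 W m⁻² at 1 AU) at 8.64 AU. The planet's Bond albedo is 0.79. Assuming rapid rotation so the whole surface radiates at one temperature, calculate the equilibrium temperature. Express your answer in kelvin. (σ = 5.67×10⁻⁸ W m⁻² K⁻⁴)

T_eq ≈ 64.1 K

Flux at 8.64 AU: S = 1360/8.64² = 18.2 W m⁻².
Energy balance: absorbed = emitted ⇒ πR²·S(1−A) = 4πR²·σT_eq⁴, so T_eq⁴ = S(1−A)/(4σ).
T_eq = [18.2 × 0.21 / (4 × 5.67×10⁻⁸)]^(1/4) = (1.69×10⁷)^(1/4) = 64.1 K.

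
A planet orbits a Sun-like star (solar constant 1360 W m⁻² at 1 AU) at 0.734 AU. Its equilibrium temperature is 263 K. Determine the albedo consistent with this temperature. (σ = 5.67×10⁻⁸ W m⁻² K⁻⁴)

A ≈ 0.57

Flux at 0.734 AU: S = 1360/0.734² = 2520 W m⁻².
From T_eq⁴ = S(1−A)/(4σ): 1−A = 4σT_eq⁴/S.
1−A = 4 × 5.67×10⁻⁸ × (263)⁴ / 2520 = 0.430.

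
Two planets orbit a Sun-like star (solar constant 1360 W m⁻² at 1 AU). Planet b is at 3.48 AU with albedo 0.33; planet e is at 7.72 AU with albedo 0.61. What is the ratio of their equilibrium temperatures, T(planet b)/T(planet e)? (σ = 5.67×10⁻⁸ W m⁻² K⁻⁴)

T₁/T₂ ≈ 1.705

T_eq = [S₀(1−A)/(4σd²)]^(1/4), so T ∝ (1−A)^(1/4) / √d.
T₁ = [1360×0.67/(4×5.67×10⁻⁸×3.48²)]^(1/4) = 134.96 K.
T₂ = [1360×0.39/(4×5.67×10⁻⁸×7.72²)]^(1/4) = 79.15 K.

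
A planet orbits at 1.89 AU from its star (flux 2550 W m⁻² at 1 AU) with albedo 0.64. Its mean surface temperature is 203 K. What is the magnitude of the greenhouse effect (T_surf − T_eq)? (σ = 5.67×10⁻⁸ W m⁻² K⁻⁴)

ΔT ≈ 19.5 K

S = 2550/1.89² = 713.9 W m⁻².
T_eq = [S(1−A)/(4σ)]^(1/4) = [713.9×0.36/(4×5.67×10⁻⁸)]^(1/4) = 183.5 K.
ΔT = T_surf − T_eq = 203 − 183.5.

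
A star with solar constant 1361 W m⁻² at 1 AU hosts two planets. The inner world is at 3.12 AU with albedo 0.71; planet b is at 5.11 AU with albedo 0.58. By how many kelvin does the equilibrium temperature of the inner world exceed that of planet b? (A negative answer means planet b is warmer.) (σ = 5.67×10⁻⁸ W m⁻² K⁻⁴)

ΔT ≈ 16.5 K

T_eq = [S₀(1−A)/(4σd²)]^(1/4), so T ∝ (1−A)^(1/4) / √d.
T₁ = [1361×0.29/(4×5.67×10⁻⁸×3.12²)]^(1/4) = 115.63 K.
T₂ = [1361×0.42/(4×5.67×10⁻⁸×5.11²)]^(1/4) = 99.12 K.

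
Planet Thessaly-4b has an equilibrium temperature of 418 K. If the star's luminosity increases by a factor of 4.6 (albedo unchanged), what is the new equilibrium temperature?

T_eq ∝ L^(1/4) · d^(−1/2).
T′ = 418 × 4.6^(1/4) = 612 K.

T_eq ≈ 612 K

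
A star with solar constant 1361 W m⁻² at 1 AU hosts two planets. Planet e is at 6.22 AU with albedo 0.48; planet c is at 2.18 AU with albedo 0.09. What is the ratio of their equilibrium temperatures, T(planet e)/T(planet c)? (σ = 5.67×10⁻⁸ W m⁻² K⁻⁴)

T₁/T₂ ≈ 0.515

T_eq = [S₀(1−A)/(4σd²)]^(1/4), so T ∝ (1−A)^(1/4) / √d.
T₁ = [1361×0.52/(4×5.67×10⁻⁸×6.22²)]^(1/4) = 94.77 K.
T₂ = [1361×0.91/(4×5.67×10⁻⁸×2.18²)]^(1/4) = 184.11 K.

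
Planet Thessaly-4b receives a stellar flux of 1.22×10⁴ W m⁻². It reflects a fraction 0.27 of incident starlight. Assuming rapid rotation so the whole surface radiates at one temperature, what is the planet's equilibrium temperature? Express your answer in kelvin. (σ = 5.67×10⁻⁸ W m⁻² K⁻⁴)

Energy balance: absorbed = emitted ⇒ πR²·S(1−A) = 4πR²·σT_eq⁴, so T_eq⁴ = S(1−A)/(4σ).
T_eq = [1.22×10⁴ × 0.73 / (4 × 5.67×10⁻⁸)]^(1/4) = (3.93×10¹⁰)^(1/4) = 445 K.

T_eq ≈ 445 K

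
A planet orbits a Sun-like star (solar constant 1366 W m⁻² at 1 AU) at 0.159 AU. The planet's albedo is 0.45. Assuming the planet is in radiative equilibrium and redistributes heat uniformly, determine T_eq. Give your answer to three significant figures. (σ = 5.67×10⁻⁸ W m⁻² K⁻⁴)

Flux at 0.159 AU: S = 1366/0.159² = 5.40×10⁴ W m⁻².
Energy balance: absorbed = emitted ⇒ πR²·S(1−A) = 4πR²·σT_eq⁴, so T_eq⁴ = S(1−A)/(4σ).
T_eq = [5.40×10⁴ × 0.55 / (4 × 5.67×10⁻⁸)]^(1/4) = (1.31×10¹¹)^(1/4) = 602 K.

T_eq ≈ 602 K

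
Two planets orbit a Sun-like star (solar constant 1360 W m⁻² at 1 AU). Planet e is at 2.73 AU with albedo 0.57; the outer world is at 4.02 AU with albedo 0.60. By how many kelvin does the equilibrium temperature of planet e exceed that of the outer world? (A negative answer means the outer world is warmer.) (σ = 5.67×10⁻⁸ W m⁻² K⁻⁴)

T_eq = [S₀(1−A)/(4σd²)]^(1/4), so T ∝ (1−A)^(1/4) / √d.
T₁ = [1360×0.43/(4×5.67×10⁻⁸×2.73²)]^(1/4) = 136.38 K.
T₂ = [1360×0.40/(4×5.67×10⁻⁸×4.02²)]^(1/4) = 110.38 K.

ΔT ≈ 26.0 K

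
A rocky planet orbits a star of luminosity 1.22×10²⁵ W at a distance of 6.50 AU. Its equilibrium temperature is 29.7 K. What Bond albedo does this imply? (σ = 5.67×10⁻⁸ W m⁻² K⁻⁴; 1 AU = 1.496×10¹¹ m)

A ≈ 0.83

d = 6.50 AU = 9.72×10¹¹ m.
Flux: S = L/(4πd²) = 1.22×10²⁵/(4π×(9.72×10¹¹)²) = 1.03 W m⁻².
From T_eq⁴ = S(1−A)/(4σ): 1−A = 4σT_eq⁴/S.
1−A = 4 × 5.67×10⁻⁸ × (29.7)⁴ / 1.03 = 0.172.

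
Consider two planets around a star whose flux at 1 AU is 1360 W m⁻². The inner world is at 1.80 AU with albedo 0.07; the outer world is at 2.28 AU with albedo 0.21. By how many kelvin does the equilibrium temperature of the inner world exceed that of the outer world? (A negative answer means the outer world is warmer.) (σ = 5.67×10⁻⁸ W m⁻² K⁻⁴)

ΔT ≈ 29.9 K

T_eq = [S₀(1−A)/(4σd²)]^(1/4), so T ∝ (1−A)^(1/4) / √d.
T₁ = [1360×0.93/(4×5.67×10⁻⁸×1.80²)]^(1/4) = 203.68 K.
T₂ = [1360×0.79/(4×5.67×10⁻⁸×2.28²)]^(1/4) = 173.75 K.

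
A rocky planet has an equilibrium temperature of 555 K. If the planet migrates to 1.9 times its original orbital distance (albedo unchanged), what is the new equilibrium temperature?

T_eq ≈ 403 K

T_eq ∝ L^(1/4) · d^(−1/2).
T′ = 555 / 1.9^(1/2) = 403 K.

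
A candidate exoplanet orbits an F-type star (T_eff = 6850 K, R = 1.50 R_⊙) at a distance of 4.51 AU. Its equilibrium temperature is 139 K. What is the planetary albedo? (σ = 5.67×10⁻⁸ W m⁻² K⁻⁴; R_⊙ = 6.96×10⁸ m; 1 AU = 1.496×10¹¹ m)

R_⋆ = 1.50 × 6.96×10⁸ = 1.04×10⁹ m.
d = 4.51 AU = 6.75×10¹¹ m.
L = 4πR_⋆²σT_⋆⁴ = 4π(1.04×10⁹)² × 5.67×10⁻⁸ × (6850)⁴ = 1.71×10²⁷ W.
S = L/(4πd²) = 299 W m⁻².
From T_eq⁴ = S(1−A)/(4σ): 1−A = 4σT_eq⁴/S.
1−A = 4 × 5.67×10⁻⁸ × (139)⁴ / 299 = 0.283.

A ≈ 0.72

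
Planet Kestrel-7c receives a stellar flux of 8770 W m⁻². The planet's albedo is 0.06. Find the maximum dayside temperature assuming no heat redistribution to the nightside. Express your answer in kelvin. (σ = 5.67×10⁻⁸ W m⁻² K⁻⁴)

T_ss ≈ 617 K

With no redistribution each surface element balances locally: S(1−A) = σT⁴.
T = [8770 × 0.94 / 5.67×10⁻⁸]^(1/4) = (1.45×10¹¹)^(1/4) = 617 K.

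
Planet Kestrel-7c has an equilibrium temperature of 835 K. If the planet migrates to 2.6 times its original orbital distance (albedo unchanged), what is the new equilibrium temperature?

T_eq ≈ 518 K

T_eq ∝ L^(1/4) · d^(−1/2).
T′ = 835 / 2.6^(1/2) = 518 K.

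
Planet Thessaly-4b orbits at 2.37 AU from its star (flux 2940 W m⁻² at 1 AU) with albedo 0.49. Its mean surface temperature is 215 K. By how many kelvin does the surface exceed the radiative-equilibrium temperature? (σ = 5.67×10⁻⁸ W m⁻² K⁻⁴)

S = 2940/2.37² = 523.4 W m⁻².
T_eq = [S(1−A)/(4σ)]^(1/4) = [523.4×0.51/(4×5.67×10⁻⁸)]^(1/4) = 185.2 K.
ΔT = T_surf − T_eq = 215 − 185.2.

ΔT ≈ 29.8 K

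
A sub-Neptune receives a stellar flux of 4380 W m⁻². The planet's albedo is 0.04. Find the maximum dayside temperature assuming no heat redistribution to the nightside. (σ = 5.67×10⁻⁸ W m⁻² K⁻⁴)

T_ss ≈ 522 K

With no redistribution each surface element balances locally: S(1−A) = σT⁴.
T = [4380 × 0.96 / 5.67×10⁻⁸]^(1/4) = (7.42×10¹⁰)^(1/4) = 522 K.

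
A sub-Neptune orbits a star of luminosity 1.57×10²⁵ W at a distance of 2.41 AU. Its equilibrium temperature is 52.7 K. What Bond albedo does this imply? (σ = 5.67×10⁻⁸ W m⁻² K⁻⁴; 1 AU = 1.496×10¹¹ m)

A ≈ 0.82

d = 2.41 AU = 3.61×10¹¹ m.
Flux: S = L/(4πd²) = 1.57×10²⁵/(4π×(3.61×10¹¹)²) = 9.61 W m⁻².
From T_eq⁴ = S(1−A)/(4σ): 1−A = 4σT_eq⁴/S.
1−A = 4 × 5.67×10⁻⁸ × (52.7)⁴ / 9.61 = 0.182.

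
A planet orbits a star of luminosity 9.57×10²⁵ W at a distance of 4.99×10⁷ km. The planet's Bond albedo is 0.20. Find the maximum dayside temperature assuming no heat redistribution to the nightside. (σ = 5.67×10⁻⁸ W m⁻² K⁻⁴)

T_ss ≈ 456 K

d = 4.99×10⁷ km = 4.99×10¹⁰ m.
Flux: S = L/(4πd²) = 9.57×10²⁵/(4π×(4.99×10¹⁰)²) = 3060 W m⁻².
With no redistribution each surface element balances locally: S(1−A) = σT⁴.
T = [3060 × 0.80 / 5.67×10⁻⁸]^(1/4) = (4.32×10¹⁰)^(1/4) = 456 K.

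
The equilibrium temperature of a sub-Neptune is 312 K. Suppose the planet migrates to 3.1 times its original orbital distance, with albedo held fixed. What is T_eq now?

T_eq ∝ L^(1/4) · d^(−1/2).
T′ = 312 / 3.1^(1/2) = 177 K.

T_eq ≈ 177 K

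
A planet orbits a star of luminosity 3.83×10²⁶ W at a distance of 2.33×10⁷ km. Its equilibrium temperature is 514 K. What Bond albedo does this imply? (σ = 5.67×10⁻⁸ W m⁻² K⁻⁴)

d = 2.33×10⁷ km = 2.33×10¹⁰ m.
Flux: S = L/(4πd²) = 3.83×10²⁶/(4π×(2.33×10¹⁰)²) = 5.61×10⁴ W m⁻².
From T_eq⁴ = S(1−A)/(4σ): 1−A = 4σT_eq⁴/S.
1−A = 4 × 5.67×10⁻⁸ × (514)⁴ / 5.61×10⁴ = 0.282.

A ≈ 0.72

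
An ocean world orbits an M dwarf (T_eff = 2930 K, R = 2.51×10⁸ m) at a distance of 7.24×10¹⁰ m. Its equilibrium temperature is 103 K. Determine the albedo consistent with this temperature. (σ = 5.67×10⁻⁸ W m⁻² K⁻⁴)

L = 4πR_⋆²σT_⋆⁴ = 4π(2.51×10⁸)² × 5.67×10⁻⁸ × (2930)⁴ = 3.31×10²⁴ W.
S = L/(4πd²) = 50.2 W m⁻².
From T_eq⁴ = S(1−A)/(4σ): 1−A = 4σT_eq⁴/S.
1−A = 4 × 5.67×10⁻⁸ × (103)⁴ / 50.2 = 0.508.

A ≈ 0.49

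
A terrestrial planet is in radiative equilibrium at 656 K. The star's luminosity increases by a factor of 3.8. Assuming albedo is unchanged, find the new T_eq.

T_eq ≈ 916 K

T_eq ∝ L^(1/4) · d^(−1/2).
T′ = 656 × 3.8^(1/4) = 916 K.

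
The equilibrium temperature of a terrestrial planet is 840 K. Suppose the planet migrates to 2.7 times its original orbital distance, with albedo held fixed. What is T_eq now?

T_eq ∝ L^(1/4) · d^(−1/2).
T′ = 840 / 2.7^(1/2) = 511 K.

T_eq ≈ 511 K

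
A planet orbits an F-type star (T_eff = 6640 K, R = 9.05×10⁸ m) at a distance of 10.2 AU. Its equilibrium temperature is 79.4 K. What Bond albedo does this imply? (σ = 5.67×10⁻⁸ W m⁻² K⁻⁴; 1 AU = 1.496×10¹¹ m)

d = 10.2 AU = 1.53×10¹² m.
L = 4πR_⋆²σT_⋆⁴ = 4π(9.05×10⁸)² × 5.67×10⁻⁸ × (6640)⁴ = 1.13×10²⁷ W.
S = L/(4πd²) = 38.8 W m⁻².
From T_eq⁴ = S(1−A)/(4σ): 1−A = 4σT_eq⁴/S.
1−A = 4 × 5.67×10⁻⁸ × (79.4)⁴ / 38.8 = 0.233.

A ≈ 0.77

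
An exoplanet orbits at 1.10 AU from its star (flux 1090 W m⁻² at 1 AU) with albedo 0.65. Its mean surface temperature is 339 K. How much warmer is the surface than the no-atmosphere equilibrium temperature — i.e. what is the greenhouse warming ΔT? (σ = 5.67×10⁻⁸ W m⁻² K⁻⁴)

S = 1090/1.10² = 900.8 W m⁻².
T_eq = [S(1−A)/(4σ)]^(1/4) = [900.8×0.35/(4×5.67×10⁻⁸)]^(1/4) = 193.1 K.
ΔT = T_surf − T_eq = 339 − 193.1.

ΔT ≈ 145.9 K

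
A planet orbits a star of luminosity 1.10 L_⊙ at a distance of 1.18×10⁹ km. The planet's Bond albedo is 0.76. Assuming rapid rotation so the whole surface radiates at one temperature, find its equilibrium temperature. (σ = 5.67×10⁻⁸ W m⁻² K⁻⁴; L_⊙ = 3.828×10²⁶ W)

d = 1.18×10⁹ km = 1.18×10¹² m.
L = 1.10 × 3.828×10²⁶ = 4.21×10²⁶ W.
Flux: S = L/(4πd²) = 4.21×10²⁶/(4π×(1.18×10¹²)²) = 24.1 W m⁻².
Energy balance: absorbed = emitted ⇒ πR²·S(1−A) = 4πR²·σT_eq⁴, so T_eq⁴ = S(1−A)/(4σ).
T_eq = [24.1 × 0.24 / (4 × 5.67×10⁻⁸)]^(1/4) = (2.55×10⁷)^(1/4) = 71.0 K.

T_eq ≈ 71.0 K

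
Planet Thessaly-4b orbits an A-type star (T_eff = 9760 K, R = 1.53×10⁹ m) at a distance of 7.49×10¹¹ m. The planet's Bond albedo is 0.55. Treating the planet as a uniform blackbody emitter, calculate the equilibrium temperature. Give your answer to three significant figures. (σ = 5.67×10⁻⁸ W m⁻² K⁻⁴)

L = 4πR_⋆²σT_⋆⁴ = 4π(1.53×10⁹)² × 5.67×10⁻⁸ × (9760)⁴ = 1.51×10²⁸ W.
S = L/(4πd²) = 2150 W m⁻².
Energy balance: absorbed = emitted ⇒ πR²·S(1−A) = 4πR²·σT_eq⁴, so T_eq⁴ = S(1−A)/(4σ).
T_eq = [2150 × 0.45 / (4 × 5.67×10⁻⁸)]^(1/4) = (4.26×10⁹)^(1/4) = 255 K.

T_eq ≈ 255 K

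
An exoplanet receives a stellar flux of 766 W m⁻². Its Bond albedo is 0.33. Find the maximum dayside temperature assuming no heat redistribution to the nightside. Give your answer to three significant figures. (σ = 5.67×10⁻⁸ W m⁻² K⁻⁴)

With no redistribution each surface element balances locally: S(1−A) = σT⁴.
T = [766 × 0.67 / 5.67×10⁻⁸]^(1/4) = (9.05×10⁹)^(1/4) = 308 K.

T_ss ≈ 308 K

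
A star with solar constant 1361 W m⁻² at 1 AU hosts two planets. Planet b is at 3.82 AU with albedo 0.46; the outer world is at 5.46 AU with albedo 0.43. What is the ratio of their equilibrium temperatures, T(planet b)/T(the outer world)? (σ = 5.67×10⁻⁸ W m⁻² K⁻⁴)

T_eq = [S₀(1−A)/(4σd²)]^(1/4), so T ∝ (1−A)^(1/4) / √d.
T₁ = [1361×0.54/(4×5.67×10⁻⁸×3.82²)]^(1/4) = 122.07 K.
T₂ = [1361×0.57/(4×5.67×10⁻⁸×5.46²)]^(1/4) = 103.50 K.

T₁/T₂ ≈ 1.179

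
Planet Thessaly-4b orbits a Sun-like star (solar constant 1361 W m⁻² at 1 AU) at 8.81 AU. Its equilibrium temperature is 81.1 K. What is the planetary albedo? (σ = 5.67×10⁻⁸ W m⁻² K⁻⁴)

Flux at 8.81 AU: S = 1361/8.81² = 17.5 W m⁻².
From T_eq⁴ = S(1−A)/(4σ): 1−A = 4σT_eq⁴/S.
1−A = 4 × 5.67×10⁻⁸ × (81.1)⁴ / 17.5 = 0.560.

A ≈ 0.44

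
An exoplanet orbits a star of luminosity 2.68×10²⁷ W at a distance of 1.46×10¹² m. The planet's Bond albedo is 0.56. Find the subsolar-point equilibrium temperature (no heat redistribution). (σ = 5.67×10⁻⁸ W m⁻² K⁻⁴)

T_ss ≈ 167 K

Flux: S = L/(4πd²) = 2.68×10²⁷/(4π×(1.46×10¹²)²) = 100 W m⁻².
At the subsolar point the surface absorbs S(1−A) and emits σT⁴ per unit area — no factor of 4, since only the local patch is in balance.
T = [100 × 0.44 / 5.67×10⁻⁸]^(1/4) = (7.76×10⁸)^(1/4) = 167 K.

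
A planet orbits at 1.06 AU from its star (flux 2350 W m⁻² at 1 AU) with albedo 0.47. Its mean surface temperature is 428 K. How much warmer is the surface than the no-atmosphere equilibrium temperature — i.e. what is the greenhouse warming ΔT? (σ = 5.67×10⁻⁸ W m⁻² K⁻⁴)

S = 2350/1.06² = 2091 W m⁻².
T_eq = [S(1−A)/(4σ)]^(1/4) = [2091×0.53/(4×5.67×10⁻⁸)]^(1/4) = 264.4 K.
ΔT = T_surf − T_eq = 428 − 264.4.

ΔT ≈ 163.6 K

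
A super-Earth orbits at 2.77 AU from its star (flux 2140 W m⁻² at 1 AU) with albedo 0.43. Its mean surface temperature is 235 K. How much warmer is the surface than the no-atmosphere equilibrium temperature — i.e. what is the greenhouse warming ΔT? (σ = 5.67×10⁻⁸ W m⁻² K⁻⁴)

ΔT ≈ 72.3 K

S = 2140/2.77² = 278.9 W m⁻².
T_eq = [S(1−A)/(4σ)]^(1/4) = [278.9×0.57/(4×5.67×10⁻⁸)]^(1/4) = 162.7 K.
ΔT = T_surf − T_eq = 235 − 162.7.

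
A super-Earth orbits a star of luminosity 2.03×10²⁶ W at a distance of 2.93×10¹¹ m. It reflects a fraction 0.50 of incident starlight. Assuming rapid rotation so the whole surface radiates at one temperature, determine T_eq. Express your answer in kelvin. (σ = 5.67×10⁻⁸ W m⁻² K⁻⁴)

Flux: S = L/(4πd²) = 2.03×10²⁶/(4π×(2.93×10¹¹)²) = 188 W m⁻².
Energy balance: absorbed = emitted ⇒ πR²·S(1−A) = 4πR²·σT_eq⁴, so T_eq⁴ = S(1−A)/(4σ).
T_eq = [188 × 0.50 / (4 × 5.67×10⁻⁸)]^(1/4) = (4.15×10⁸)^(1/4) = 143 K.

T_eq ≈ 143 K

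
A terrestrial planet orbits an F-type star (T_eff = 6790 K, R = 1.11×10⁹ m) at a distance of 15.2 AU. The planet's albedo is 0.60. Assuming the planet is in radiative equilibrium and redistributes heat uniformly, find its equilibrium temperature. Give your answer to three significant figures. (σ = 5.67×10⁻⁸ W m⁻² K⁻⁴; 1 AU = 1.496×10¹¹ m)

T_eq ≈ 84.4 K

d = 15.2 AU = 2.27×10¹² m.
L = 4πR_⋆²σT_⋆⁴ = 4π(1.11×10⁹)² × 5.67×10⁻⁸ × (6790)⁴ = 1.87×10²⁷ W.
S = L/(4πd²) = 28.7 W m⁻².
Energy balance: absorbed = emitted ⇒ πR²·S(1−A) = 4πR²·σT_eq⁴, so T_eq⁴ = S(1−A)/(4σ).
T_eq = [28.7 × 0.40 / (4 × 5.67×10⁻⁸)]^(1/4) = (5.06×10⁷)^(1/4) = 84.4 K.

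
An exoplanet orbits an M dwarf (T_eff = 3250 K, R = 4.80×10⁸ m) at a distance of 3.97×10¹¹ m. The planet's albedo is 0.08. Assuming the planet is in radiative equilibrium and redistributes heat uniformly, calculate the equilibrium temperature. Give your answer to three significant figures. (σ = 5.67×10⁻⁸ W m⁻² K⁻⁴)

T_eq ≈ 78.3 K

L = 4πR_⋆²σT_⋆⁴ = 4π(4.80×10⁸)² × 5.67×10⁻⁸ × (3250)⁴ = 1.83×10²⁵ W.
S = L/(4πd²) = 9.25 W m⁻².
Energy balance: absorbed = emitted ⇒ πR²·S(1−A) = 4πR²·σT_eq⁴, so T_eq⁴ = S(1−A)/(4σ).
T_eq = [9.25 × 0.92 / (4 × 5.67×10⁻⁸)]^(1/4) = (3.75×10⁷)^(1/4) = 78.3 K.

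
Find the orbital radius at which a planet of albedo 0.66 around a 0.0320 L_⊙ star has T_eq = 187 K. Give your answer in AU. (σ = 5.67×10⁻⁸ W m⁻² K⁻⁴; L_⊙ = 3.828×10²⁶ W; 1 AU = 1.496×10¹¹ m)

L = 0.0320 × 3.828×10²⁶ = 1.22×10²⁵ W.
From T_eq⁴ = L(1−A)/(16πσd²): d = √[L(1−A)/(16πσT_eq⁴)].
d = √[1.22×10²⁵ × 0.34 / (16π × 5.67×10⁻⁸ × (187)⁴)] = 3.46×10¹⁰ m = 0.231 AU.

d ≈ 0.231 AU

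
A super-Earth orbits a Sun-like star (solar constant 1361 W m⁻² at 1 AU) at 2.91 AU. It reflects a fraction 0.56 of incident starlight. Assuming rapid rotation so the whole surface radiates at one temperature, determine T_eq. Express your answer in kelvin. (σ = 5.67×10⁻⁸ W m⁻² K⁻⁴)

T_eq ≈ 133 K

Flux at 2.91 AU: S = 1361/2.91² = 161 W m⁻².
Energy balance: absorbed = emitted ⇒ πR²·S(1−A) = 4πR²·σT_eq⁴, so T_eq⁴ = S(1−A)/(4σ).
T_eq = [161 × 0.44 / (4 × 5.67×10⁻⁸)]^(1/4) = (3.12×10⁸)^(1/4) = 133 K.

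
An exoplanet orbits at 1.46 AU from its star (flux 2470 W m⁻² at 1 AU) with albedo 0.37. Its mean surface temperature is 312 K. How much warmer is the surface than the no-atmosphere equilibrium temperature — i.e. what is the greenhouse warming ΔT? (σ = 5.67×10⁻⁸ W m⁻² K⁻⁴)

S = 2470/1.46² = 1159 W m⁻².
T_eq = [S(1−A)/(4σ)]^(1/4) = [1159×0.63/(4×5.67×10⁻⁸)]^(1/4) = 238.2 K.
ΔT = T_surf − T_eq = 312 − 238.2.

ΔT ≈ 73.8 K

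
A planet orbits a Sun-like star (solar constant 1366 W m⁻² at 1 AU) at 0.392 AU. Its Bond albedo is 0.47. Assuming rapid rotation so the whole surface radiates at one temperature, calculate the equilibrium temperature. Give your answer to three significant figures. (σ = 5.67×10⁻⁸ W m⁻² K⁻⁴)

Flux at 0.392 AU: S = 1366/0.392² = 8890 W m⁻².
Energy balance: absorbed = emitted ⇒ πR²·S(1−A) = 4πR²·σT_eq⁴, so T_eq⁴ = S(1−A)/(4σ).
T_eq = [8890 × 0.53 / (4 × 5.67×10⁻⁸)]^(1/4) = (2.08×10¹⁰)^(1/4) = 380 K.

T_eq ≈ 380 K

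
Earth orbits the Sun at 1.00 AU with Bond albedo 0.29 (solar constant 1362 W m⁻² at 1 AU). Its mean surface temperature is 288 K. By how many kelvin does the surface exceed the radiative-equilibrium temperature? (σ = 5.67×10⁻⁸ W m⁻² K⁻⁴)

S = 1362/1.00² = 1362 W m⁻².
T_eq = [S(1−A)/(4σ)]^(1/4) = [1362×0.71/(4×5.67×10⁻⁸)]^(1/4) = 255.5 K.
ΔT = T_surf − T_eq = 288 − 255.5.

ΔT ≈ 32.5 K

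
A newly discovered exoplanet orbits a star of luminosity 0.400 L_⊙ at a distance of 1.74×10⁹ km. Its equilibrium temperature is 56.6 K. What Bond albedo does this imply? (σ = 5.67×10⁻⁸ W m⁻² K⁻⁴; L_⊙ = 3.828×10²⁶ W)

A ≈ 0.42

d = 1.74×10⁹ km = 1.74×10¹² m.
L = 0.400 × 3.828×10²⁶ = 1.53×10²⁶ W.
Flux: S = L/(4πd²) = 1.53×10²⁶/(4π×(1.74×10¹²)²) = 4.02 W m⁻².
From T_eq⁴ = S(1−A)/(4σ): 1−A = 4σT_eq⁴/S.
1−A = 4 × 5.67×10⁻⁸ × (56.6)⁴ / 4.02 = 0.578.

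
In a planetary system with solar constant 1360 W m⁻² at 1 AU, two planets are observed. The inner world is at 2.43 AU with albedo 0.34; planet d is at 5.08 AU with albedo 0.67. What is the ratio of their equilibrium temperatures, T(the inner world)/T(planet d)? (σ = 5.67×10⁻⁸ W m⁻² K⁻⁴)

T_eq = [S₀(1−A)/(4σd²)]^(1/4), so T ∝ (1−A)^(1/4) / √d.
T₁ = [1360×0.66/(4×5.67×10⁻⁸×2.43²)]^(1/4) = 160.90 K.
T₂ = [1360×0.33/(4×5.67×10⁻⁸×5.08²)]^(1/4) = 93.58 K.

T₁/T₂ ≈ 1.719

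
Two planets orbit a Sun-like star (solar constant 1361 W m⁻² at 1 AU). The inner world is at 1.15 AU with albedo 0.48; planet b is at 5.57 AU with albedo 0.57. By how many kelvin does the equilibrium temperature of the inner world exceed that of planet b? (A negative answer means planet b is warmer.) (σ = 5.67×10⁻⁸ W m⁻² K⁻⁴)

T_eq = [S₀(1−A)/(4σd²)]^(1/4), so T ∝ (1−A)^(1/4) / √d.
T₁ = [1361×0.52/(4×5.67×10⁻⁸×1.15²)]^(1/4) = 220.40 K.
T₂ = [1361×0.43/(4×5.67×10⁻⁸×5.57²)]^(1/4) = 95.50 K.

ΔT ≈ 124.9 K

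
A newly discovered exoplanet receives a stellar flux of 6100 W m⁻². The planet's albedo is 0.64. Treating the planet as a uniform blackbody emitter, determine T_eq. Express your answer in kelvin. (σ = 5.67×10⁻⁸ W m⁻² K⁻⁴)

Energy balance: absorbed = emitted ⇒ πR²·S(1−A) = 4πR²·σT_eq⁴, so T_eq⁴ = S(1−A)/(4σ).
T_eq = [6100 × 0.36 / (4 × 5.67×10⁻⁸)]^(1/4) = (9.68×10⁹)^(1/4) = 314 K.

T_eq ≈ 314 K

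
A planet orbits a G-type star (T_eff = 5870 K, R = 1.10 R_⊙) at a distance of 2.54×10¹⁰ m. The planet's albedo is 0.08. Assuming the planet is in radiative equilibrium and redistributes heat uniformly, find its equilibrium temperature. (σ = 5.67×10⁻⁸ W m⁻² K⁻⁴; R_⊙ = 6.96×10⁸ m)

R_⋆ = 1.10 × 6.96×10⁸ = 7.66×10⁸ m.
L = 4πR_⋆²σT_⋆⁴ = 4π(7.66×10⁸)² × 5.67×10⁻⁸ × (5870)⁴ = 4.96×10²⁶ W.
S = L/(4πd²) = 6.12×10⁴ W m⁻².
Energy balance: absorbed = emitted ⇒ πR²·S(1−A) = 4πR²·σT_eq⁴, so T_eq⁴ = S(1−A)/(4σ).
T_eq = [6.12×10⁴ × 0.92 / (4 × 5.67×10⁻⁸)]^(1/4) = (2.48×10¹¹)^(1/4) = 706 K.

T_eq ≈ 706 K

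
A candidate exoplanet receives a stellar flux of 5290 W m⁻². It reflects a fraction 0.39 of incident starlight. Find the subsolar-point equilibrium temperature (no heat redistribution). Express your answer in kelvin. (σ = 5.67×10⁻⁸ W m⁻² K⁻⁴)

T_ss ≈ 488 K

At the subsolar point the surface absorbs S(1−A) and emits σT⁴ per unit area — no factor of 4, since only the local patch is in balance.
T = [5290 × 0.61 / 5.67×10⁻⁸]^(1/4) = (5.69×10¹⁰)^(1/4) = 488 K.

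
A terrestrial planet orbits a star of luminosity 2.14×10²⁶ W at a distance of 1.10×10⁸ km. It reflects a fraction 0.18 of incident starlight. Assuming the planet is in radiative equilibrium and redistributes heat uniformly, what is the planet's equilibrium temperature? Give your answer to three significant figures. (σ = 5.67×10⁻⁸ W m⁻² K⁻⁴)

d = 1.10×10⁸ km = 1.10×10¹¹ m.
Flux: S = L/(4πd²) = 2.14×10²⁶/(4π×(1.10×10¹¹)²) = 1410 W m⁻².
Energy balance: absorbed = emitted ⇒ πR²·S(1−A) = 4πR²·σT_eq⁴, so T_eq⁴ = S(1−A)/(4σ).
T_eq = [1410 × 0.82 / (4 × 5.67×10⁻⁸)]^(1/4) = (5.09×10⁹)^(1/4) = 267 K.

T_eq ≈ 267 K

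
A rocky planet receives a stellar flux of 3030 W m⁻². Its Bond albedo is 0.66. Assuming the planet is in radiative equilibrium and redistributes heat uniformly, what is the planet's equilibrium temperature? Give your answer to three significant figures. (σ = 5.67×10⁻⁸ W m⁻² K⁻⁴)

Energy balance: absorbed = emitted ⇒ πR²·S(1−A) = 4πR²·σT_eq⁴, so T_eq⁴ = S(1−A)/(4σ).
T_eq = [3030 × 0.34 / (4 × 5.67×10⁻⁸)]^(1/4) = (4.54×10⁹)^(1/4) = 260 K.

T_eq ≈ 260 K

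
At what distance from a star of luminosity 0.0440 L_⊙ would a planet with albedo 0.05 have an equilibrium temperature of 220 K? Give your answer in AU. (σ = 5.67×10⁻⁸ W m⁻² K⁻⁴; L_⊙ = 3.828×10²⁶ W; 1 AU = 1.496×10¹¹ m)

L = 0.0440 × 3.828×10²⁶ = 1.68×10²⁵ W.
From T_eq⁴ = L(1−A)/(16πσd²): d = √[L(1−A)/(16πσT_eq⁴)].
d = √[1.68×10²⁵ × 0.95 / (16π × 5.67×10⁻⁸ × (220)⁴)] = 4.90×10¹⁰ m = 0.327 AU.

d ≈ 0.327 AU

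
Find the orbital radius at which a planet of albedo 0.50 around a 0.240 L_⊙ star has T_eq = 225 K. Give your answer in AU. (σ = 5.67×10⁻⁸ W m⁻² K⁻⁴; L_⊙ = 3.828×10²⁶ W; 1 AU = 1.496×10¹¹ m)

d ≈ 0.530 AU

L = 0.240 × 3.828×10²⁶ = 9.19×10²⁵ W.
From T_eq⁴ = L(1−A)/(16πσd²): d = √[L(1−A)/(16πσT_eq⁴)].
d = √[9.19×10²⁵ × 0.50 / (16π × 5.67×10⁻⁸ × (225)⁴)] = 7.93×10¹⁰ m = 0.530 AU.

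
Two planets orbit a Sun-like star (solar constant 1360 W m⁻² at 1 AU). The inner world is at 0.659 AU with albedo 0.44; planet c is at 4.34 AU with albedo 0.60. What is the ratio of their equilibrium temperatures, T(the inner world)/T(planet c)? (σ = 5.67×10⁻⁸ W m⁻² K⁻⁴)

T₁/T₂ ≈ 2.791

T_eq = [S₀(1−A)/(4σd²)]^(1/4), so T ∝ (1−A)^(1/4) / √d.
T₁ = [1360×0.56/(4×5.67×10⁻⁸×0.659²)]^(1/4) = 296.54 K.
T₂ = [1360×0.40/(4×5.67×10⁻⁸×4.34²)]^(1/4) = 106.23 K.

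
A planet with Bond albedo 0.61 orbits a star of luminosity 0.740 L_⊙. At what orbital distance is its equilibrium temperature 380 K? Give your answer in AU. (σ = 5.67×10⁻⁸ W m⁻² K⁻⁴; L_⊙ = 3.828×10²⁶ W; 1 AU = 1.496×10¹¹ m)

d ≈ 0.288 AU

L = 0.740 × 3.828×10²⁶ = 2.83×10²⁶ W.
From T_eq⁴ = L(1−A)/(16πσd²): d = √[L(1−A)/(16πσT_eq⁴)].
d = √[2.83×10²⁶ × 0.39 / (16π × 5.67×10⁻⁸ × (380)⁴)] = 4.31×10¹⁰ m = 0.288 AU.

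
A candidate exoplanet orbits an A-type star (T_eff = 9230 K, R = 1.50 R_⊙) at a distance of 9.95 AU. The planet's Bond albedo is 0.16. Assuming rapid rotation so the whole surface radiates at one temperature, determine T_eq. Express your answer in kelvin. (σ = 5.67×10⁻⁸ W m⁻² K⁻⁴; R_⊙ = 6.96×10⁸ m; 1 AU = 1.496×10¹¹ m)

T_eq ≈ 165 K

R_⋆ = 1.50 × 6.96×10⁸ = 1.04×10⁹ m.
d = 9.95 AU = 1.49×10¹² m.
L = 4πR_⋆²σT_⋆⁴ = 4π(1.04×10⁹)² × 5.67×10⁻⁸ × (9230)⁴ = 5.64×10²⁷ W.
S = L/(4πd²) = 202 W m⁻².
Energy balance: absorbed = emitted ⇒ πR²·S(1−A) = 4πR²·σT_eq⁴, so T_eq⁴ = S(1−A)/(4σ).
T_eq = [202 × 0.84 / (4 × 5.67×10⁻⁸)]^(1/4) = (7.50×10⁸)^(1/4) = 165 K.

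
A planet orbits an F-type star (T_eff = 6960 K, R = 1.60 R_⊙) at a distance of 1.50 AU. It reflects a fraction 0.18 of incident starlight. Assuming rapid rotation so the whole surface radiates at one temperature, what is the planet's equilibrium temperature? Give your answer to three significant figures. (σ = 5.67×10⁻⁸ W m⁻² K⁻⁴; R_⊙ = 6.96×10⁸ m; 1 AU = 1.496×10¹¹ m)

T_eq ≈ 330 K

R_⋆ = 1.60 × 6.96×10⁸ = 1.11×10⁹ m.
d = 1.50 AU = 2.24×10¹¹ m.
L = 4πR_⋆²σT_⋆⁴ = 4π(1.11×10⁹)² × 5.67×10⁻⁸ × (6960)⁴ = 2.07×10²⁷ W.
S = L/(4πd²) = 3280 W m⁻².
Energy balance: absorbed = emitted ⇒ πR²·S(1−A) = 4πR²·σT_eq⁴, so T_eq⁴ = S(1−A)/(4σ).
T_eq = [3280 × 0.82 / (4 × 5.67×10⁻⁸)]^(1/4) = (1.18×10¹⁰)^(1/4) = 330 K.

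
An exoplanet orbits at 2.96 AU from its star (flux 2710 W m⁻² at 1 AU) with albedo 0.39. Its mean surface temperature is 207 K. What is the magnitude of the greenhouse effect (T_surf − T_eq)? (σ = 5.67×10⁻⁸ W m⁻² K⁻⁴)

S = 2710/2.96² = 309.3 W m⁻².
T_eq = [S(1−A)/(4σ)]^(1/4) = [309.3×0.61/(4×5.67×10⁻⁸)]^(1/4) = 169.8 K.
ΔT = T_surf − T_eq = 207 − 169.8.

ΔT ≈ 37.2 K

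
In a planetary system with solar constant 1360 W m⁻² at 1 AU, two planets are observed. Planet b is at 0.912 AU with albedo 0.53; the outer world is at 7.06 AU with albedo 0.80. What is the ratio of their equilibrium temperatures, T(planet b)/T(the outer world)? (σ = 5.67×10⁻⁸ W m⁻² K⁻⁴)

T₁/T₂ ≈ 3.445

T_eq = [S₀(1−A)/(4σd²)]^(1/4), so T ∝ (1−A)^(1/4) / √d.
T₁ = [1360×0.47/(4×5.67×10⁻⁸×0.912²)]^(1/4) = 241.27 K.
T₂ = [1360×0.20/(4×5.67×10⁻⁸×7.06²)]^(1/4) = 70.04 K.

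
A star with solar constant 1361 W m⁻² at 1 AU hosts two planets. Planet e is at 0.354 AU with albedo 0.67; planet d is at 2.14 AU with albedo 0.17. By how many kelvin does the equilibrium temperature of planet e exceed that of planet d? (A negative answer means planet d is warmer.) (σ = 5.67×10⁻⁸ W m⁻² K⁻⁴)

ΔT ≈ 173.0 K

T_eq = [S₀(1−A)/(4σd²)]^(1/4), so T ∝ (1−A)^(1/4) / √d.
T₁ = [1361×0.33/(4×5.67×10⁻⁸×0.354²)]^(1/4) = 354.55 K.
T₂ = [1361×0.83/(4×5.67×10⁻⁸×2.14²)]^(1/4) = 181.60 K.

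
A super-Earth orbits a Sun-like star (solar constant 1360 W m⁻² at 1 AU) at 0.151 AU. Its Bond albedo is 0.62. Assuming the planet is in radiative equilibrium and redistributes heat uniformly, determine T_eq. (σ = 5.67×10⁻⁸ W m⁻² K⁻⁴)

T_eq ≈ 562 K

Flux at 0.151 AU: S = 1360/0.151² = 5.96×10⁴ W m⁻².
Energy balance: absorbed = emitted ⇒ πR²·S(1−A) = 4πR²·σT_eq⁴, so T_eq⁴ = S(1−A)/(4σ).
T_eq = [5.96×10⁴ × 0.38 / (4 × 5.67×10⁻⁸)]^(1/4) = (9.99×10¹⁰)^(1/4) = 562 K.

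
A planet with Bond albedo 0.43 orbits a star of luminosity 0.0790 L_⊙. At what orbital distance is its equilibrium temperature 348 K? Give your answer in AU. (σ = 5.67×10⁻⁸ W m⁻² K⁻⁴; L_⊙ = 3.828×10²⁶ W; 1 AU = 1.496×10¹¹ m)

d ≈ 0.136 AU

L = 0.0790 × 3.828×10²⁶ = 3.02×10²⁵ W.
From T_eq⁴ = L(1−A)/(16πσd²): d = √[L(1−A)/(16πσT_eq⁴)].
d = √[3.02×10²⁵ × 0.57 / (16π × 5.67×10⁻⁸ × (348)⁴)] = 2.03×10¹⁰ m = 0.136 AU.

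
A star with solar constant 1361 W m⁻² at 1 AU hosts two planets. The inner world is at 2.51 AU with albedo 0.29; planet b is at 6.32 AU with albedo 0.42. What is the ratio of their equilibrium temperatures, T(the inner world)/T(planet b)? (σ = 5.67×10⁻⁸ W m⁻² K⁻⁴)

T_eq = [S₀(1−A)/(4σd²)]^(1/4), so T ∝ (1−A)^(1/4) / √d.
T₁ = [1361×0.71/(4×5.67×10⁻⁸×2.51²)]^(1/4) = 161.26 K.
T₂ = [1361×0.58/(4×5.67×10⁻⁸×6.32²)]^(1/4) = 96.62 K.

T₁/T₂ ≈ 1.669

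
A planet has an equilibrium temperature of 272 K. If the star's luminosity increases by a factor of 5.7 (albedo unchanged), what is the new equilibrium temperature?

T_eq ∝ L^(1/4) · d^(−1/2).
T′ = 272 × 5.7^(1/4) = 420 K.

T_eq ≈ 420 K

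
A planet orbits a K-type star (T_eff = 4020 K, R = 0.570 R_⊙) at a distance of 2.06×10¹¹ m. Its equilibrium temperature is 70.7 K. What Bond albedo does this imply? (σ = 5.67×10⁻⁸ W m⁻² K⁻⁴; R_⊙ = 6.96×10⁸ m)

R_⋆ = 0.570 × 6.96×10⁸ = 3.97×10⁸ m.
L = 4πR_⋆²σT_⋆⁴ = 4π(3.97×10⁸)² × 5.67×10⁻⁸ × (4020)⁴ = 2.93×10²⁵ W.
S = L/(4πd²) = 54.9 W m⁻².
From T_eq⁴ = S(1−A)/(4σ): 1−A = 4σT_eq⁴/S.
1−A = 4 × 5.67×10⁻⁸ × (70.7)⁴ / 54.9 = 0.103.

A ≈ 0.90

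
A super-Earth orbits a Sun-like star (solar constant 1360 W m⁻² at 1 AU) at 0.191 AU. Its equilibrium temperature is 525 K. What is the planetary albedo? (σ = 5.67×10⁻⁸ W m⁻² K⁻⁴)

Flux at 0.191 AU: S = 1360/0.191² = 3.73×10⁴ W m⁻².
From T_eq⁴ = S(1−A)/(4σ): 1−A = 4σT_eq⁴/S.
1−A = 4 × 5.67×10⁻⁸ × (525)⁴ / 3.73×10⁴ = 0.462.

A ≈ 0.54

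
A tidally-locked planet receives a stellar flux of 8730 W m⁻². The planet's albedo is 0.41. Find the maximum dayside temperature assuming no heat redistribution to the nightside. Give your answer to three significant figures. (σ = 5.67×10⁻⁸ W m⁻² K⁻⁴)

With no redistribution each surface element balances locally: S(1−A) = σT⁴.
T = [8730 × 0.59 / 5.67×10⁻⁸]^(1/4) = (9.08×10¹⁰)^(1/4) = 549 K.

T_ss ≈ 549 K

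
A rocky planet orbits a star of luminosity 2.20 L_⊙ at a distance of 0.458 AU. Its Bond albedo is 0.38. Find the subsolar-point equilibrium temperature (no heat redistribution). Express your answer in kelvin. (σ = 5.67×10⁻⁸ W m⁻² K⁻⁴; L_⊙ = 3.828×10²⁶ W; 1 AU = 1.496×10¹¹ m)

d = 0.458 AU = 6.85×10¹⁰ m.
L = 2.20 × 3.828×10²⁶ = 8.42×10²⁶ W.
Flux: S = L/(4πd²) = 8.42×10²⁶/(4π×(6.85×10¹⁰)²) = 1.43×10⁴ W m⁻².
At the subsolar point the surface absorbs S(1−A) and emits σT⁴ per unit area — no factor of 4, since only the local patch is in balance.
T = [1.43×10⁴ × 0.62 / 5.67×10⁻⁸]^(1/4) = (1.56×10¹¹)^(1/4) = 629 K.

T_ss ≈ 629 K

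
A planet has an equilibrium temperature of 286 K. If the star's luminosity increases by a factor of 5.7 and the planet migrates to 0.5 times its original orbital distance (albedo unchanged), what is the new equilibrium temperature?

T_eq ∝ L^(1/4) · d^(−1/2).
T′ = 286 × 5.7^(1/4) / 0.5^(1/2) = 625 K.

T_eq ≈ 625 K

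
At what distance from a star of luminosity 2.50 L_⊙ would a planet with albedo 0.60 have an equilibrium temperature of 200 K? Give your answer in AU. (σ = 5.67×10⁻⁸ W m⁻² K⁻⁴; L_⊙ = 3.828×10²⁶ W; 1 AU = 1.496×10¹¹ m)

L = 2.50 × 3.828×10²⁶ = 9.57×10²⁶ W.
From T_eq⁴ = L(1−A)/(16πσd²): d = √[L(1−A)/(16πσT_eq⁴)].
d = √[9.57×10²⁶ × 0.40 / (16π × 5.67×10⁻⁸ × (200)⁴)] = 2.90×10¹¹ m = 1.94 AU.

d ≈ 1.94 AU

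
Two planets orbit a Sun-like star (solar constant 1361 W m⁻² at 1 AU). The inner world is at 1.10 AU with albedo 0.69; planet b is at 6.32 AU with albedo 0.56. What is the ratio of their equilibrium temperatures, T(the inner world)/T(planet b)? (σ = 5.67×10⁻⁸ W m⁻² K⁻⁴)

T₁/T₂ ≈ 2.196

T_eq = [S₀(1−A)/(4σd²)]^(1/4), so T ∝ (1−A)^(1/4) / √d.
T₁ = [1361×0.31/(4×5.67×10⁻⁸×1.10²)]^(1/4) = 198.01 K.
T₂ = [1361×0.44/(4×5.67×10⁻⁸×6.32²)]^(1/4) = 90.17 K.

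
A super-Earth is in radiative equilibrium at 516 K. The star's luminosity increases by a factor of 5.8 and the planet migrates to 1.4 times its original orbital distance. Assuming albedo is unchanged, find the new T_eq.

T_eq ≈ 677 K

T_eq ∝ L^(1/4) · d^(−1/2).
T′ = 516 × 5.8^(1/4) / 1.4^(1/2) = 677 K.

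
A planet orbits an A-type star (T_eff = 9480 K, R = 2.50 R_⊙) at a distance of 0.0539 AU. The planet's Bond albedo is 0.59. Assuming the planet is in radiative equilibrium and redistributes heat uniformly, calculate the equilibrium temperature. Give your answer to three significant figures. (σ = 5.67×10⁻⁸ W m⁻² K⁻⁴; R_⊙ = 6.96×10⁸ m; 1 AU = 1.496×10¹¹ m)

T_eq ≈ 2490 K

R_⋆ = 2.50 × 6.96×10⁸ = 1.74×10⁹ m.
d = 0.0539 AU = 8.06×10⁹ m.
L = 4πR_⋆²σT_⋆⁴ = 4π(1.74×10⁹)² × 5.67×10⁻⁸ × (9480)⁴ = 1.74×10²⁸ W.
S = L/(4πd²) = 2.13×10⁷ W m⁻².
Energy balance: absorbed = emitted ⇒ πR²·S(1−A) = 4πR²·σT_eq⁴, so T_eq⁴ = S(1−A)/(4σ).
T_eq = [2.13×10⁷ × 0.41 / (4 × 5.67×10⁻⁸)]^(1/4) = (3.85×10¹³)^(1/4) = 2490 K.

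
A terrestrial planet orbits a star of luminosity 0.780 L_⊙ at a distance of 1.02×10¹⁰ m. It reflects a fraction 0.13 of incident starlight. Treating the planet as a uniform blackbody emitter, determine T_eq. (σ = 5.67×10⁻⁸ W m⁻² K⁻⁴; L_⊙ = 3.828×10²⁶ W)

L = 0.780 × 3.828×10²⁶ = 2.99×10²⁶ W.
Flux: S = L/(4πd²) = 2.99×10²⁶/(4π×(1.02×10¹⁰)²) = 2.28×10⁵ W m⁻².
Energy balance: absorbed = emitted ⇒ πR²·S(1−A) = 4πR²·σT_eq⁴, so T_eq⁴ = S(1−A)/(4σ).
T_eq = [2.28×10⁵ × 0.87 / (4 × 5.67×10⁻⁸)]^(1/4) = (8.76×10¹¹)^(1/4) = 967 K.

T_eq ≈ 967 K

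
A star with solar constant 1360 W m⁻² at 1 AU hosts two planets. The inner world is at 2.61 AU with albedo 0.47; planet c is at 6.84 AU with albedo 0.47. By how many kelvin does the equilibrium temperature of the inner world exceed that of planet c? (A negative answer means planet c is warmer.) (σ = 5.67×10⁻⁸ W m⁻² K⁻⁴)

T_eq = [S₀(1−A)/(4σd²)]^(1/4), so T ∝ (1−A)^(1/4) / √d.
T₁ = [1360×0.53/(4×5.67×10⁻⁸×2.61²)]^(1/4) = 146.97 K.
T₂ = [1360×0.53/(4×5.67×10⁻⁸×6.84²)]^(1/4) = 90.79 K.

ΔT ≈ 56.2 K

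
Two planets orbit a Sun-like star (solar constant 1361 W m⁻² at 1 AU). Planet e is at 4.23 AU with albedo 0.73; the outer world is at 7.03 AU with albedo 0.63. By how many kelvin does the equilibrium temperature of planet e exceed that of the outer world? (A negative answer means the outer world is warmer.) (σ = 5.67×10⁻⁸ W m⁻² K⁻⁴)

ΔT ≈ 15.7 K

T_eq = [S₀(1−A)/(4σd²)]^(1/4), so T ∝ (1−A)^(1/4) / √d.
T₁ = [1361×0.27/(4×5.67×10⁻⁸×4.23²)]^(1/4) = 97.55 K.
T₂ = [1361×0.37/(4×5.67×10⁻⁸×7.03²)]^(1/4) = 81.87 K.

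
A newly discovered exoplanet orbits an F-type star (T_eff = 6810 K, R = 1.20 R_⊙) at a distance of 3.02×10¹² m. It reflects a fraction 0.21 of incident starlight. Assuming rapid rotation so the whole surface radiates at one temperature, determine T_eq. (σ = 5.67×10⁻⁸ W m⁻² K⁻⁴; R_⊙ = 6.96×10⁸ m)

R_⋆ = 1.20 × 6.96×10⁸ = 8.35×10⁸ m.
L = 4πR_⋆²σT_⋆⁴ = 4π(8.35×10⁸)² × 5.67×10⁻⁸ × (6810)⁴ = 1.07×10²⁷ W.
S = L/(4πd²) = 9.33 W m⁻².
Energy balance: absorbed = emitted ⇒ πR²·S(1−A) = 4πR²·σT_eq⁴, so T_eq⁴ = S(1−A)/(4σ).
T_eq = [9.33 × 0.79 / (4 × 5.67×10⁻⁸)]^(1/4) = (3.25×10⁷)^(1/4) = 75.5 K.

T_eq ≈ 75.5 K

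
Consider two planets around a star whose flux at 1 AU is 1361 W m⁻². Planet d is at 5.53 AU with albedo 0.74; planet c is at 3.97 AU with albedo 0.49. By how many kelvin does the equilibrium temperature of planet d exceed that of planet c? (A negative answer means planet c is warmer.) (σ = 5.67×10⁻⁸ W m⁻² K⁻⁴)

ΔT ≈ -33.5 K

T_eq = [S₀(1−A)/(4σd²)]^(1/4), so T ∝ (1−A)^(1/4) / √d.
T₁ = [1361×0.26/(4×5.67×10⁻⁸×5.53²)]^(1/4) = 84.52 K.
T₂ = [1361×0.51/(4×5.67×10⁻⁸×3.97²)]^(1/4) = 118.05 K.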